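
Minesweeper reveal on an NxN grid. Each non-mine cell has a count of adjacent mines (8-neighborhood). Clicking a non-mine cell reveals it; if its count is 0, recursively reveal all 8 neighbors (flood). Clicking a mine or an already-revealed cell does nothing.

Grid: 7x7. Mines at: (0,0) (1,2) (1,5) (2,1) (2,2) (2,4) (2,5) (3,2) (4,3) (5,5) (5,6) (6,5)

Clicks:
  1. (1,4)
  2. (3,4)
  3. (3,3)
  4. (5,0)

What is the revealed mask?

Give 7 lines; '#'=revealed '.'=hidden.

Click 1 (1,4) count=3: revealed 1 new [(1,4)] -> total=1
Click 2 (3,4) count=3: revealed 1 new [(3,4)] -> total=2
Click 3 (3,3) count=4: revealed 1 new [(3,3)] -> total=3
Click 4 (5,0) count=0: revealed 15 new [(3,0) (3,1) (4,0) (4,1) (4,2) (5,0) (5,1) (5,2) (5,3) (5,4) (6,0) (6,1) (6,2) (6,3) (6,4)] -> total=18

Answer: .......
....#..
.......
##.##..
###....
#####..
#####..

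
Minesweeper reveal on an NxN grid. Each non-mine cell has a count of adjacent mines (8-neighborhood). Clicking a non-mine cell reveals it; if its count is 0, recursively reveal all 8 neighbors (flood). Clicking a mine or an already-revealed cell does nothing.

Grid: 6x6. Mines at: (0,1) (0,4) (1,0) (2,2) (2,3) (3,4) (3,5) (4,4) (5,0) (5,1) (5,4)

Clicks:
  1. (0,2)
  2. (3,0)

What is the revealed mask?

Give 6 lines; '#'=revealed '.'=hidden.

Answer: ..#...
......
##....
##....
##....
......

Derivation:
Click 1 (0,2) count=1: revealed 1 new [(0,2)] -> total=1
Click 2 (3,0) count=0: revealed 6 new [(2,0) (2,1) (3,0) (3,1) (4,0) (4,1)] -> total=7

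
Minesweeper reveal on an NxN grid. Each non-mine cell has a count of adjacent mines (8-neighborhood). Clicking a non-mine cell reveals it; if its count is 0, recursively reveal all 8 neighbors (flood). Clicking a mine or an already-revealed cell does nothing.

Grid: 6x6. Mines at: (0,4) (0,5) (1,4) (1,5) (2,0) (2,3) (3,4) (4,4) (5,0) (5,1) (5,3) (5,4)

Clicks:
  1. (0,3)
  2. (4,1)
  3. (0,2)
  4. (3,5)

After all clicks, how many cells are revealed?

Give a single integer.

Answer: 10

Derivation:
Click 1 (0,3) count=2: revealed 1 new [(0,3)] -> total=1
Click 2 (4,1) count=2: revealed 1 new [(4,1)] -> total=2
Click 3 (0,2) count=0: revealed 7 new [(0,0) (0,1) (0,2) (1,0) (1,1) (1,2) (1,3)] -> total=9
Click 4 (3,5) count=2: revealed 1 new [(3,5)] -> total=10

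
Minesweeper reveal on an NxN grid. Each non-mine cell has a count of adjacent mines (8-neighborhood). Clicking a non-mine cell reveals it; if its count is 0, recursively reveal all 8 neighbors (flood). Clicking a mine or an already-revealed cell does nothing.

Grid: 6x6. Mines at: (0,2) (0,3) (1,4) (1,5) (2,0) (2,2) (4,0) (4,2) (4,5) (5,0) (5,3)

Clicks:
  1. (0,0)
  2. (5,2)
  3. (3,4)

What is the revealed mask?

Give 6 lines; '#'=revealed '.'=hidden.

Click 1 (0,0) count=0: revealed 4 new [(0,0) (0,1) (1,0) (1,1)] -> total=4
Click 2 (5,2) count=2: revealed 1 new [(5,2)] -> total=5
Click 3 (3,4) count=1: revealed 1 new [(3,4)] -> total=6

Answer: ##....
##....
......
....#.
......
..#...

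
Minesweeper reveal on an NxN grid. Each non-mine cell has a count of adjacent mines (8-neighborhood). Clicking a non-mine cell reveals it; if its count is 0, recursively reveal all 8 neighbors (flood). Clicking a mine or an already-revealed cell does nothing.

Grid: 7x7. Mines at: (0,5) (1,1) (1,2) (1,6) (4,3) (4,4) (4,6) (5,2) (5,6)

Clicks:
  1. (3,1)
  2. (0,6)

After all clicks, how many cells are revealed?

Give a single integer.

Click 1 (3,1) count=0: revealed 13 new [(2,0) (2,1) (2,2) (3,0) (3,1) (3,2) (4,0) (4,1) (4,2) (5,0) (5,1) (6,0) (6,1)] -> total=13
Click 2 (0,6) count=2: revealed 1 new [(0,6)] -> total=14

Answer: 14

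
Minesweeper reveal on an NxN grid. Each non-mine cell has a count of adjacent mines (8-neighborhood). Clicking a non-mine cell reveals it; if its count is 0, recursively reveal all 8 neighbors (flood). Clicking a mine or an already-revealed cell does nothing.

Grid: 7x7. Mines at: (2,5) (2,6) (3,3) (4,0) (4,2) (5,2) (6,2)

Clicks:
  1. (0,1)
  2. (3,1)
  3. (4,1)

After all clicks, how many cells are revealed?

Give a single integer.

Click 1 (0,1) count=0: revealed 22 new [(0,0) (0,1) (0,2) (0,3) (0,4) (0,5) (0,6) (1,0) (1,1) (1,2) (1,3) (1,4) (1,5) (1,6) (2,0) (2,1) (2,2) (2,3) (2,4) (3,0) (3,1) (3,2)] -> total=22
Click 2 (3,1) count=2: revealed 0 new [(none)] -> total=22
Click 3 (4,1) count=3: revealed 1 new [(4,1)] -> total=23

Answer: 23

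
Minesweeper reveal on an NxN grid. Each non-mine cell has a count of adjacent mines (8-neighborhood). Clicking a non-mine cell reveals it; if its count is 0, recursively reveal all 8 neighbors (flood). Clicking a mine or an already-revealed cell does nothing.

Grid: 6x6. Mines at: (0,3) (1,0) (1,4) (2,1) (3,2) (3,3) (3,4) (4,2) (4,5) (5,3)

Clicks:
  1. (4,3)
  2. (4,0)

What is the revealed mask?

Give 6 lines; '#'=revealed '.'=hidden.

Answer: ......
......
......
##....
##.#..
##....

Derivation:
Click 1 (4,3) count=5: revealed 1 new [(4,3)] -> total=1
Click 2 (4,0) count=0: revealed 6 new [(3,0) (3,1) (4,0) (4,1) (5,0) (5,1)] -> total=7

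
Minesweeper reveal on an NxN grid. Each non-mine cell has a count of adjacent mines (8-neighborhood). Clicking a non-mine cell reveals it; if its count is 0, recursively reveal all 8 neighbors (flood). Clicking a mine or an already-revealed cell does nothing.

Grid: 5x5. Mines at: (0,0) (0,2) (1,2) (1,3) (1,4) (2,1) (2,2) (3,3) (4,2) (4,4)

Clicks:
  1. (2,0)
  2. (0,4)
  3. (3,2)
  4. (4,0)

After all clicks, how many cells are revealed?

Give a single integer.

Click 1 (2,0) count=1: revealed 1 new [(2,0)] -> total=1
Click 2 (0,4) count=2: revealed 1 new [(0,4)] -> total=2
Click 3 (3,2) count=4: revealed 1 new [(3,2)] -> total=3
Click 4 (4,0) count=0: revealed 4 new [(3,0) (3,1) (4,0) (4,1)] -> total=7

Answer: 7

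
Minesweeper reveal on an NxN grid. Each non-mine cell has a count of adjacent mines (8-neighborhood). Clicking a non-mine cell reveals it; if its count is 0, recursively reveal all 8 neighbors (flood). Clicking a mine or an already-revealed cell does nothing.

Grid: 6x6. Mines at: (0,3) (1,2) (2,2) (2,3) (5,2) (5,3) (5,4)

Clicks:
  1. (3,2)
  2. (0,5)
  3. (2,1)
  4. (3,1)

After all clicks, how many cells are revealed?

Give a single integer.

Answer: 13

Derivation:
Click 1 (3,2) count=2: revealed 1 new [(3,2)] -> total=1
Click 2 (0,5) count=0: revealed 10 new [(0,4) (0,5) (1,4) (1,5) (2,4) (2,5) (3,4) (3,5) (4,4) (4,5)] -> total=11
Click 3 (2,1) count=2: revealed 1 new [(2,1)] -> total=12
Click 4 (3,1) count=1: revealed 1 new [(3,1)] -> total=13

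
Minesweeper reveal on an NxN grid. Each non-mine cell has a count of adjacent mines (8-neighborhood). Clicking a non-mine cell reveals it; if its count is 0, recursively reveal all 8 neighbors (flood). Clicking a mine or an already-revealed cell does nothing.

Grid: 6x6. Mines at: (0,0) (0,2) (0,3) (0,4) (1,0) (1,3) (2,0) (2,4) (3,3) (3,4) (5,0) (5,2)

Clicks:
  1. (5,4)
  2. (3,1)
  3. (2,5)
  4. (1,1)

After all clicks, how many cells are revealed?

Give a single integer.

Click 1 (5,4) count=0: revealed 6 new [(4,3) (4,4) (4,5) (5,3) (5,4) (5,5)] -> total=6
Click 2 (3,1) count=1: revealed 1 new [(3,1)] -> total=7
Click 3 (2,5) count=2: revealed 1 new [(2,5)] -> total=8
Click 4 (1,1) count=4: revealed 1 new [(1,1)] -> total=9

Answer: 9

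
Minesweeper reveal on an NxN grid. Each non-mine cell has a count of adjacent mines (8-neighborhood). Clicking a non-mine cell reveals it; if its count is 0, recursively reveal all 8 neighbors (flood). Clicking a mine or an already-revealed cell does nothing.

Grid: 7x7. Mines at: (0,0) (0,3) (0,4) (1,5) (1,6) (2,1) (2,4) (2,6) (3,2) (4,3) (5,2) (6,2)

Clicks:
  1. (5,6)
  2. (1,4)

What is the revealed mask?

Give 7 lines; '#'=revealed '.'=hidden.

Answer: .......
....#..
.......
....###
....###
...####
...####

Derivation:
Click 1 (5,6) count=0: revealed 14 new [(3,4) (3,5) (3,6) (4,4) (4,5) (4,6) (5,3) (5,4) (5,5) (5,6) (6,3) (6,4) (6,5) (6,6)] -> total=14
Click 2 (1,4) count=4: revealed 1 new [(1,4)] -> total=15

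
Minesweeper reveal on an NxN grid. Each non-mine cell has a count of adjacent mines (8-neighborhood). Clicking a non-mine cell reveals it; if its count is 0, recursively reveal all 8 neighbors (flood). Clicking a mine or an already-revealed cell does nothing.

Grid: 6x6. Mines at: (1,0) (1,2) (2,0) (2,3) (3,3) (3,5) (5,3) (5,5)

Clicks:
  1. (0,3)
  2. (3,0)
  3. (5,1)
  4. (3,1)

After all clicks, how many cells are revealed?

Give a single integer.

Click 1 (0,3) count=1: revealed 1 new [(0,3)] -> total=1
Click 2 (3,0) count=1: revealed 1 new [(3,0)] -> total=2
Click 3 (5,1) count=0: revealed 8 new [(3,1) (3,2) (4,0) (4,1) (4,2) (5,0) (5,1) (5,2)] -> total=10
Click 4 (3,1) count=1: revealed 0 new [(none)] -> total=10

Answer: 10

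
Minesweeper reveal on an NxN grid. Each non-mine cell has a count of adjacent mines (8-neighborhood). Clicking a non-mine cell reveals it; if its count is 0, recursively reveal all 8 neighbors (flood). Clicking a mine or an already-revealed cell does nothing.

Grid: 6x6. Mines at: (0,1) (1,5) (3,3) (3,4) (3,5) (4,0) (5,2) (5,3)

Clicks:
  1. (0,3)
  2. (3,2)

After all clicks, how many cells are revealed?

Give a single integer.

Answer: 10

Derivation:
Click 1 (0,3) count=0: revealed 9 new [(0,2) (0,3) (0,4) (1,2) (1,3) (1,4) (2,2) (2,3) (2,4)] -> total=9
Click 2 (3,2) count=1: revealed 1 new [(3,2)] -> total=10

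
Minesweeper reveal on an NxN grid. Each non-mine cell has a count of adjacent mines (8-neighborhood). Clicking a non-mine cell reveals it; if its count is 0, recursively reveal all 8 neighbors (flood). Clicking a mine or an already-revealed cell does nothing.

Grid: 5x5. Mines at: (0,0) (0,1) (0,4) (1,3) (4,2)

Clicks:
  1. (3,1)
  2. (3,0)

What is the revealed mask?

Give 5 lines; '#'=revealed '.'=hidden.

Answer: .....
###..
###..
###..
##...

Derivation:
Click 1 (3,1) count=1: revealed 1 new [(3,1)] -> total=1
Click 2 (3,0) count=0: revealed 10 new [(1,0) (1,1) (1,2) (2,0) (2,1) (2,2) (3,0) (3,2) (4,0) (4,1)] -> total=11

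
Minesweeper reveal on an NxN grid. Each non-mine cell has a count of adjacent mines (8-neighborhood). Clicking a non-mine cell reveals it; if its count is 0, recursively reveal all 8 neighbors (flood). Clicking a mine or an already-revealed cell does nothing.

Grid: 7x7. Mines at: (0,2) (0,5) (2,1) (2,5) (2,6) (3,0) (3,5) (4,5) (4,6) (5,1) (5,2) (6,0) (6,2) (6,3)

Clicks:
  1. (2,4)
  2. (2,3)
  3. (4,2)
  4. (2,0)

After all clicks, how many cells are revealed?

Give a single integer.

Click 1 (2,4) count=2: revealed 1 new [(2,4)] -> total=1
Click 2 (2,3) count=0: revealed 11 new [(1,2) (1,3) (1,4) (2,2) (2,3) (3,2) (3,3) (3,4) (4,2) (4,3) (4,4)] -> total=12
Click 3 (4,2) count=2: revealed 0 new [(none)] -> total=12
Click 4 (2,0) count=2: revealed 1 new [(2,0)] -> total=13

Answer: 13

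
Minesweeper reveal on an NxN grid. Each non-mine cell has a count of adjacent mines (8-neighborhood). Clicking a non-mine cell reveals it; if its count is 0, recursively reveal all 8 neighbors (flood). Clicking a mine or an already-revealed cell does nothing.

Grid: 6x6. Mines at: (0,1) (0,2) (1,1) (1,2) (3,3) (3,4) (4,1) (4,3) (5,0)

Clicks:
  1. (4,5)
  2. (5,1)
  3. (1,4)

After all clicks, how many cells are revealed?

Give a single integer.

Answer: 11

Derivation:
Click 1 (4,5) count=1: revealed 1 new [(4,5)] -> total=1
Click 2 (5,1) count=2: revealed 1 new [(5,1)] -> total=2
Click 3 (1,4) count=0: revealed 9 new [(0,3) (0,4) (0,5) (1,3) (1,4) (1,5) (2,3) (2,4) (2,5)] -> total=11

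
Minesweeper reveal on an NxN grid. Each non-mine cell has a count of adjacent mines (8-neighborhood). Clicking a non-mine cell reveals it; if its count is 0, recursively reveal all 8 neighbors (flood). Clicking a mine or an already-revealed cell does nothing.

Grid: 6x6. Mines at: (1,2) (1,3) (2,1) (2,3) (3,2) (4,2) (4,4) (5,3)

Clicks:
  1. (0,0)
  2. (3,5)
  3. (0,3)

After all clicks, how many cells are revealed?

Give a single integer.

Answer: 6

Derivation:
Click 1 (0,0) count=0: revealed 4 new [(0,0) (0,1) (1,0) (1,1)] -> total=4
Click 2 (3,5) count=1: revealed 1 new [(3,5)] -> total=5
Click 3 (0,3) count=2: revealed 1 new [(0,3)] -> total=6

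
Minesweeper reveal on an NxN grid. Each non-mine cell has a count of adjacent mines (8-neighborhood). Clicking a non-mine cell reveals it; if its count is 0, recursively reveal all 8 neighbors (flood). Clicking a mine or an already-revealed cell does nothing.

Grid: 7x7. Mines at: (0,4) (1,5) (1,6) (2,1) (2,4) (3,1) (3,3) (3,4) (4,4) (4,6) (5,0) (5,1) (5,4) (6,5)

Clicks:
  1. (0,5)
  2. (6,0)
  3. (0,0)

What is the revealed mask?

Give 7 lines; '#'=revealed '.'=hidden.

Click 1 (0,5) count=3: revealed 1 new [(0,5)] -> total=1
Click 2 (6,0) count=2: revealed 1 new [(6,0)] -> total=2
Click 3 (0,0) count=0: revealed 8 new [(0,0) (0,1) (0,2) (0,3) (1,0) (1,1) (1,2) (1,3)] -> total=10

Answer: ####.#.
####...
.......
.......
.......
.......
#......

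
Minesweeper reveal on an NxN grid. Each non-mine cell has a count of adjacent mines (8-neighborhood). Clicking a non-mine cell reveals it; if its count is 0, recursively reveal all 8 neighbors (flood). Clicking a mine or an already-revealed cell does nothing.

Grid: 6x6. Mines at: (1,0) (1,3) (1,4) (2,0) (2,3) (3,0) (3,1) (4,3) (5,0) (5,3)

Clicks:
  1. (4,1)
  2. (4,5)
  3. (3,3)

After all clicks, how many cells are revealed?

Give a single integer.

Click 1 (4,1) count=3: revealed 1 new [(4,1)] -> total=1
Click 2 (4,5) count=0: revealed 8 new [(2,4) (2,5) (3,4) (3,5) (4,4) (4,5) (5,4) (5,5)] -> total=9
Click 3 (3,3) count=2: revealed 1 new [(3,3)] -> total=10

Answer: 10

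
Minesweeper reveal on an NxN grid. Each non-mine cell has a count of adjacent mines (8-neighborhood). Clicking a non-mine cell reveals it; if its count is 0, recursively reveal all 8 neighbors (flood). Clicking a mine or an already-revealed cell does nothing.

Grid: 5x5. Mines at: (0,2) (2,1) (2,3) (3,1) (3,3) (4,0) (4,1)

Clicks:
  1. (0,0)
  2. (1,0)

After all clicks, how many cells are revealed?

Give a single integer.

Answer: 4

Derivation:
Click 1 (0,0) count=0: revealed 4 new [(0,0) (0,1) (1,0) (1,1)] -> total=4
Click 2 (1,0) count=1: revealed 0 new [(none)] -> total=4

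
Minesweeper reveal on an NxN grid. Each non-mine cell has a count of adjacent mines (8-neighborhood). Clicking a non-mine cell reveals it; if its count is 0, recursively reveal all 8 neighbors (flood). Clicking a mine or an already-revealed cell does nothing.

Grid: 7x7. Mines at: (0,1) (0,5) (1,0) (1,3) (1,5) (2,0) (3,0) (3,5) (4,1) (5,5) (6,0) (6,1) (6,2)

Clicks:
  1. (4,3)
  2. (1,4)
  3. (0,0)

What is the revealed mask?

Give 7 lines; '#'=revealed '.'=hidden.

Click 1 (4,3) count=0: revealed 12 new [(2,2) (2,3) (2,4) (3,2) (3,3) (3,4) (4,2) (4,3) (4,4) (5,2) (5,3) (5,4)] -> total=12
Click 2 (1,4) count=3: revealed 1 new [(1,4)] -> total=13
Click 3 (0,0) count=2: revealed 1 new [(0,0)] -> total=14

Answer: #......
....#..
..###..
..###..
..###..
..###..
.......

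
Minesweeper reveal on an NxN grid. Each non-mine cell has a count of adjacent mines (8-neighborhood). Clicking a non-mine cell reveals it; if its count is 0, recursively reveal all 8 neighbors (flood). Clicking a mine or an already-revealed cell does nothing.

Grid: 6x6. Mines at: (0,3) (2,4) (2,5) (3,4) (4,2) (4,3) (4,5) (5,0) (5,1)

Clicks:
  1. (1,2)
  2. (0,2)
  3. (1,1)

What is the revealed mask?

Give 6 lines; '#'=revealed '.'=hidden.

Answer: ###...
####..
####..
####..
##....
......

Derivation:
Click 1 (1,2) count=1: revealed 1 new [(1,2)] -> total=1
Click 2 (0,2) count=1: revealed 1 new [(0,2)] -> total=2
Click 3 (1,1) count=0: revealed 15 new [(0,0) (0,1) (1,0) (1,1) (1,3) (2,0) (2,1) (2,2) (2,3) (3,0) (3,1) (3,2) (3,3) (4,0) (4,1)] -> total=17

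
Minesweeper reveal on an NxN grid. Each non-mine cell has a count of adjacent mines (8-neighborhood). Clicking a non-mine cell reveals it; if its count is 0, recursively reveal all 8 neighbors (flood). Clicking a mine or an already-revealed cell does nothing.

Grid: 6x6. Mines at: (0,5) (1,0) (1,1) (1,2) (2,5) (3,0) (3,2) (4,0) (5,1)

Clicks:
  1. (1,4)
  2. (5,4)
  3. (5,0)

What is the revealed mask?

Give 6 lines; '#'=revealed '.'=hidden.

Answer: ......
....#.
......
...###
..####
#.####

Derivation:
Click 1 (1,4) count=2: revealed 1 new [(1,4)] -> total=1
Click 2 (5,4) count=0: revealed 11 new [(3,3) (3,4) (3,5) (4,2) (4,3) (4,4) (4,5) (5,2) (5,3) (5,4) (5,5)] -> total=12
Click 3 (5,0) count=2: revealed 1 new [(5,0)] -> total=13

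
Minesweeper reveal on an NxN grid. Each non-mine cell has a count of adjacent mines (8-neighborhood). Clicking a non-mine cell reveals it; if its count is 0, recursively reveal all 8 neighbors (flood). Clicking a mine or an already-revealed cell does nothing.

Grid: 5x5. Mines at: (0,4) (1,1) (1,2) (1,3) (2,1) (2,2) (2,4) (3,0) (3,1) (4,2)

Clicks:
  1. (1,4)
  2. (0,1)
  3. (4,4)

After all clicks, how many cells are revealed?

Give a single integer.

Answer: 6

Derivation:
Click 1 (1,4) count=3: revealed 1 new [(1,4)] -> total=1
Click 2 (0,1) count=2: revealed 1 new [(0,1)] -> total=2
Click 3 (4,4) count=0: revealed 4 new [(3,3) (3,4) (4,3) (4,4)] -> total=6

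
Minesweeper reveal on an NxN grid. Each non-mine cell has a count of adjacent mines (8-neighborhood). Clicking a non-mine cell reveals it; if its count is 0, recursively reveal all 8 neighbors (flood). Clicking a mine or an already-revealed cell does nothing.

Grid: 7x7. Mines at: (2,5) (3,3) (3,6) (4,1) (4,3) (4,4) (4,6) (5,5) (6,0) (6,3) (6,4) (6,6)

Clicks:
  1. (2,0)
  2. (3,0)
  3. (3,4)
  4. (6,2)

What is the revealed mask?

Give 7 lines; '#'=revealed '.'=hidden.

Click 1 (2,0) count=0: revealed 22 new [(0,0) (0,1) (0,2) (0,3) (0,4) (0,5) (0,6) (1,0) (1,1) (1,2) (1,3) (1,4) (1,5) (1,6) (2,0) (2,1) (2,2) (2,3) (2,4) (3,0) (3,1) (3,2)] -> total=22
Click 2 (3,0) count=1: revealed 0 new [(none)] -> total=22
Click 3 (3,4) count=4: revealed 1 new [(3,4)] -> total=23
Click 4 (6,2) count=1: revealed 1 new [(6,2)] -> total=24

Answer: #######
#######
#####..
###.#..
.......
.......
..#....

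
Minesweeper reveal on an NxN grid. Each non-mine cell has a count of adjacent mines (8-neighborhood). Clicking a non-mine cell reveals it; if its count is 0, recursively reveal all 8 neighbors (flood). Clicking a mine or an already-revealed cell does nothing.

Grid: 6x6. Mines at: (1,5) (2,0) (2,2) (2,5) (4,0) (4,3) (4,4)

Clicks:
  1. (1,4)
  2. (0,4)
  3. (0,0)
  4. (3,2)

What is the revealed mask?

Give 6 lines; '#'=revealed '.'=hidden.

Answer: #####.
#####.
......
..#...
......
......

Derivation:
Click 1 (1,4) count=2: revealed 1 new [(1,4)] -> total=1
Click 2 (0,4) count=1: revealed 1 new [(0,4)] -> total=2
Click 3 (0,0) count=0: revealed 8 new [(0,0) (0,1) (0,2) (0,3) (1,0) (1,1) (1,2) (1,3)] -> total=10
Click 4 (3,2) count=2: revealed 1 new [(3,2)] -> total=11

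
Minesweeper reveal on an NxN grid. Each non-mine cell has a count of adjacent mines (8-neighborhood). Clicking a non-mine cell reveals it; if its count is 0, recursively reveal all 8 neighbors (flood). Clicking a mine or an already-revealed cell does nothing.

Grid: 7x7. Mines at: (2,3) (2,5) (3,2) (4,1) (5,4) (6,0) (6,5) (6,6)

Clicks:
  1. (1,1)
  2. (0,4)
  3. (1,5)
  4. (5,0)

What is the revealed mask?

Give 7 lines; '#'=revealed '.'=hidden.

Click 1 (1,1) count=0: revealed 19 new [(0,0) (0,1) (0,2) (0,3) (0,4) (0,5) (0,6) (1,0) (1,1) (1,2) (1,3) (1,4) (1,5) (1,6) (2,0) (2,1) (2,2) (3,0) (3,1)] -> total=19
Click 2 (0,4) count=0: revealed 0 new [(none)] -> total=19
Click 3 (1,5) count=1: revealed 0 new [(none)] -> total=19
Click 4 (5,0) count=2: revealed 1 new [(5,0)] -> total=20

Answer: #######
#######
###....
##.....
.......
#......
.......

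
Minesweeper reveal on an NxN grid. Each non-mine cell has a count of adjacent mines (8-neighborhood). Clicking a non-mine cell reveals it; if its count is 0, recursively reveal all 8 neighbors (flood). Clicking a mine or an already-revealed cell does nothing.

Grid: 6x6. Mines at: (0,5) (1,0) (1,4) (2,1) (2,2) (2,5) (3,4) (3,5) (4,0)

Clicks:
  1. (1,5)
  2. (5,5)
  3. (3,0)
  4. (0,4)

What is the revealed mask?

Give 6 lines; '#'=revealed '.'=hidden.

Answer: ....#.
.....#
......
####..
.#####
.#####

Derivation:
Click 1 (1,5) count=3: revealed 1 new [(1,5)] -> total=1
Click 2 (5,5) count=0: revealed 13 new [(3,1) (3,2) (3,3) (4,1) (4,2) (4,3) (4,4) (4,5) (5,1) (5,2) (5,3) (5,4) (5,5)] -> total=14
Click 3 (3,0) count=2: revealed 1 new [(3,0)] -> total=15
Click 4 (0,4) count=2: revealed 1 new [(0,4)] -> total=16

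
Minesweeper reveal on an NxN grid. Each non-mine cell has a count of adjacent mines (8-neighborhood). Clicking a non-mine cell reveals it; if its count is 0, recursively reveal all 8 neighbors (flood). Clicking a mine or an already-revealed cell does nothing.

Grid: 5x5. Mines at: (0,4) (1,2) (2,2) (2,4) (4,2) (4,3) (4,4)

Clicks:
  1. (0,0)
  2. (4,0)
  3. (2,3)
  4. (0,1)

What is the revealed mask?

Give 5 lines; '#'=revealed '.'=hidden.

Click 1 (0,0) count=0: revealed 10 new [(0,0) (0,1) (1,0) (1,1) (2,0) (2,1) (3,0) (3,1) (4,0) (4,1)] -> total=10
Click 2 (4,0) count=0: revealed 0 new [(none)] -> total=10
Click 3 (2,3) count=3: revealed 1 new [(2,3)] -> total=11
Click 4 (0,1) count=1: revealed 0 new [(none)] -> total=11

Answer: ##...
##...
##.#.
##...
##...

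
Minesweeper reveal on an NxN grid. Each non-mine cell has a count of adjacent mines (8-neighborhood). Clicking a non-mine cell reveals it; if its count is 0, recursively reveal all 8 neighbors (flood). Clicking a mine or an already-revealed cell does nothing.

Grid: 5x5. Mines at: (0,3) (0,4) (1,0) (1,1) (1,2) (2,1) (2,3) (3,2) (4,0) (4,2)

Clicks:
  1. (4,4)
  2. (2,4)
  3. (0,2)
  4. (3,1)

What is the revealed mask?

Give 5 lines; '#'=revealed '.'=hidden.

Answer: ..#..
.....
....#
.#.##
...##

Derivation:
Click 1 (4,4) count=0: revealed 4 new [(3,3) (3,4) (4,3) (4,4)] -> total=4
Click 2 (2,4) count=1: revealed 1 new [(2,4)] -> total=5
Click 3 (0,2) count=3: revealed 1 new [(0,2)] -> total=6
Click 4 (3,1) count=4: revealed 1 new [(3,1)] -> total=7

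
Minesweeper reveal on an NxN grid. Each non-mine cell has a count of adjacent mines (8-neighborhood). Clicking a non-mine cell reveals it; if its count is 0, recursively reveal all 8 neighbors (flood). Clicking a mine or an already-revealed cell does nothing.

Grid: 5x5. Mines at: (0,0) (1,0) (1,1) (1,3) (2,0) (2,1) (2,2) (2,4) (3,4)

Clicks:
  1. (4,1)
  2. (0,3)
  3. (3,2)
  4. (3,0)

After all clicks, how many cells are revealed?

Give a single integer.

Answer: 9

Derivation:
Click 1 (4,1) count=0: revealed 8 new [(3,0) (3,1) (3,2) (3,3) (4,0) (4,1) (4,2) (4,3)] -> total=8
Click 2 (0,3) count=1: revealed 1 new [(0,3)] -> total=9
Click 3 (3,2) count=2: revealed 0 new [(none)] -> total=9
Click 4 (3,0) count=2: revealed 0 new [(none)] -> total=9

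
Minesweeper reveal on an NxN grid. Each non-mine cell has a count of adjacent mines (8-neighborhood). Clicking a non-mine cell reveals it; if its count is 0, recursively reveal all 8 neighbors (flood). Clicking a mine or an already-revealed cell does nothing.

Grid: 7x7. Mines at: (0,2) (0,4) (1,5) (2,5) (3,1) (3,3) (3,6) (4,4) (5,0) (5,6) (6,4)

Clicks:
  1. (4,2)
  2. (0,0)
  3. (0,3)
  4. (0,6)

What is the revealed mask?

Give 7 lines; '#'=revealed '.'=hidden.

Answer: ##.#..#
##.....
##.....
.......
..#....
.......
.......

Derivation:
Click 1 (4,2) count=2: revealed 1 new [(4,2)] -> total=1
Click 2 (0,0) count=0: revealed 6 new [(0,0) (0,1) (1,0) (1,1) (2,0) (2,1)] -> total=7
Click 3 (0,3) count=2: revealed 1 new [(0,3)] -> total=8
Click 4 (0,6) count=1: revealed 1 new [(0,6)] -> total=9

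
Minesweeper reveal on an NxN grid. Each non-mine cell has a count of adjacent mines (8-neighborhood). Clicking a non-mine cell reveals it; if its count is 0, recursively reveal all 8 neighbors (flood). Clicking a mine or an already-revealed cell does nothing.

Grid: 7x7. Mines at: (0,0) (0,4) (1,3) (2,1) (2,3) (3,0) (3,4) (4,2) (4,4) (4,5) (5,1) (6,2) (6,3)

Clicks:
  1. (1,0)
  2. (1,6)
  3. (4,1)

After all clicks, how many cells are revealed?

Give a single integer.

Click 1 (1,0) count=2: revealed 1 new [(1,0)] -> total=1
Click 2 (1,6) count=0: revealed 8 new [(0,5) (0,6) (1,5) (1,6) (2,5) (2,6) (3,5) (3,6)] -> total=9
Click 3 (4,1) count=3: revealed 1 new [(4,1)] -> total=10

Answer: 10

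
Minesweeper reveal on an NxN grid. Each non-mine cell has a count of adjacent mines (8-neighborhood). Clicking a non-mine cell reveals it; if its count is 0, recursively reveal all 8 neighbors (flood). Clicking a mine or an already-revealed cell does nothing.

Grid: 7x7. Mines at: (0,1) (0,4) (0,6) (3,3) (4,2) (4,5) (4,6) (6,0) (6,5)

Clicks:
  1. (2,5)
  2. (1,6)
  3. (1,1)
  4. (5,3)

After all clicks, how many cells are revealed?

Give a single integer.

Answer: 11

Derivation:
Click 1 (2,5) count=0: revealed 9 new [(1,4) (1,5) (1,6) (2,4) (2,5) (2,6) (3,4) (3,5) (3,6)] -> total=9
Click 2 (1,6) count=1: revealed 0 new [(none)] -> total=9
Click 3 (1,1) count=1: revealed 1 new [(1,1)] -> total=10
Click 4 (5,3) count=1: revealed 1 new [(5,3)] -> total=11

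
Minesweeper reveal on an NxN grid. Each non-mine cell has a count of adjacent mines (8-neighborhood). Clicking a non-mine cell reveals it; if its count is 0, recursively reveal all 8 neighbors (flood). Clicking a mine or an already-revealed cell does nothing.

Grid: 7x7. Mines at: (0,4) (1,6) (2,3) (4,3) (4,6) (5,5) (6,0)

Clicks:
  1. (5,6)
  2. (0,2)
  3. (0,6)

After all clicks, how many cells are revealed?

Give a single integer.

Click 1 (5,6) count=2: revealed 1 new [(5,6)] -> total=1
Click 2 (0,2) count=0: revealed 20 new [(0,0) (0,1) (0,2) (0,3) (1,0) (1,1) (1,2) (1,3) (2,0) (2,1) (2,2) (3,0) (3,1) (3,2) (4,0) (4,1) (4,2) (5,0) (5,1) (5,2)] -> total=21
Click 3 (0,6) count=1: revealed 1 new [(0,6)] -> total=22

Answer: 22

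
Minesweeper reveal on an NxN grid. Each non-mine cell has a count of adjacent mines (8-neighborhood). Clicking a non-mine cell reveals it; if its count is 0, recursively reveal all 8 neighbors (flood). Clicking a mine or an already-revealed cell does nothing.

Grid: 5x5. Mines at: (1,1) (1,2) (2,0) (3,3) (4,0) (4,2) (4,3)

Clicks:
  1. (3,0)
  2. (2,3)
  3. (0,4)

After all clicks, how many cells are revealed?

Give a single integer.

Answer: 7

Derivation:
Click 1 (3,0) count=2: revealed 1 new [(3,0)] -> total=1
Click 2 (2,3) count=2: revealed 1 new [(2,3)] -> total=2
Click 3 (0,4) count=0: revealed 5 new [(0,3) (0,4) (1,3) (1,4) (2,4)] -> total=7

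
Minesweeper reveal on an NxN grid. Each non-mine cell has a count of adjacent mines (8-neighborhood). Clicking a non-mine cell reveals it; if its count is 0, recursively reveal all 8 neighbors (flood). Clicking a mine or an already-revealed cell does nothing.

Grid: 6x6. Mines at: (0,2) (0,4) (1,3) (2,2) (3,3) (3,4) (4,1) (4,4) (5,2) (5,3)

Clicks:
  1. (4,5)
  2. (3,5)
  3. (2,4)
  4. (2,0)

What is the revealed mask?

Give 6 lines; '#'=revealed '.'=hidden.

Click 1 (4,5) count=2: revealed 1 new [(4,5)] -> total=1
Click 2 (3,5) count=2: revealed 1 new [(3,5)] -> total=2
Click 3 (2,4) count=3: revealed 1 new [(2,4)] -> total=3
Click 4 (2,0) count=0: revealed 8 new [(0,0) (0,1) (1,0) (1,1) (2,0) (2,1) (3,0) (3,1)] -> total=11

Answer: ##....
##....
##..#.
##...#
.....#
......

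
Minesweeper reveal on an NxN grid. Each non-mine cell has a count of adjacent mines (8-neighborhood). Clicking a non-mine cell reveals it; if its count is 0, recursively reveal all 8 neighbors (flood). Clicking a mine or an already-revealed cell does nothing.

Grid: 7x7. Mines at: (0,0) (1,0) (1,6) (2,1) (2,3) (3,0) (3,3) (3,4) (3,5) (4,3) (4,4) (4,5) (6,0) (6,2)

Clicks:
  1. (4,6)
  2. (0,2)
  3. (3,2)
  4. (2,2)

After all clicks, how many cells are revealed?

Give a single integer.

Click 1 (4,6) count=2: revealed 1 new [(4,6)] -> total=1
Click 2 (0,2) count=0: revealed 10 new [(0,1) (0,2) (0,3) (0,4) (0,5) (1,1) (1,2) (1,3) (1,4) (1,5)] -> total=11
Click 3 (3,2) count=4: revealed 1 new [(3,2)] -> total=12
Click 4 (2,2) count=3: revealed 1 new [(2,2)] -> total=13

Answer: 13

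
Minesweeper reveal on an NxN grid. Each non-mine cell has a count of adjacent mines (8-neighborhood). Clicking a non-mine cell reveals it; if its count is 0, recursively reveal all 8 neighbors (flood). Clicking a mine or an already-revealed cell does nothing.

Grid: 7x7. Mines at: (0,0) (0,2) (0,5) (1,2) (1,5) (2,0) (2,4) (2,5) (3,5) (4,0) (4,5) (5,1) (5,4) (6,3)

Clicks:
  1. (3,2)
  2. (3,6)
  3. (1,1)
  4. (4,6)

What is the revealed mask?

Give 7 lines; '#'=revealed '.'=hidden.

Click 1 (3,2) count=0: revealed 9 new [(2,1) (2,2) (2,3) (3,1) (3,2) (3,3) (4,1) (4,2) (4,3)] -> total=9
Click 2 (3,6) count=3: revealed 1 new [(3,6)] -> total=10
Click 3 (1,1) count=4: revealed 1 new [(1,1)] -> total=11
Click 4 (4,6) count=2: revealed 1 new [(4,6)] -> total=12

Answer: .......
.#.....
.###...
.###..#
.###..#
.......
.......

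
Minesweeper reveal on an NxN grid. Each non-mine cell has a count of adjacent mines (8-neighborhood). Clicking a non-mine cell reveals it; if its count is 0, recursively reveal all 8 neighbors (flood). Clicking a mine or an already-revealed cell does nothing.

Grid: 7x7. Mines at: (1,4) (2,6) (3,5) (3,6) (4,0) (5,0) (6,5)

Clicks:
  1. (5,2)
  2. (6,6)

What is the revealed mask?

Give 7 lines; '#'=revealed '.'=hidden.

Answer: ####...
####...
#####..
#####..
.####..
.####..
.####.#

Derivation:
Click 1 (5,2) count=0: revealed 30 new [(0,0) (0,1) (0,2) (0,3) (1,0) (1,1) (1,2) (1,3) (2,0) (2,1) (2,2) (2,3) (2,4) (3,0) (3,1) (3,2) (3,3) (3,4) (4,1) (4,2) (4,3) (4,4) (5,1) (5,2) (5,3) (5,4) (6,1) (6,2) (6,3) (6,4)] -> total=30
Click 2 (6,6) count=1: revealed 1 new [(6,6)] -> total=31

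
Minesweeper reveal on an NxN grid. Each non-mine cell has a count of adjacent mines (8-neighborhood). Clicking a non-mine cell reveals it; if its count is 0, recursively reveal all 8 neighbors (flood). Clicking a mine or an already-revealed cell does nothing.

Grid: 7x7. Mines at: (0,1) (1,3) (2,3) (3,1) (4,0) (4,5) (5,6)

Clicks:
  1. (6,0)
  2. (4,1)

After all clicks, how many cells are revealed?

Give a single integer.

Answer: 19

Derivation:
Click 1 (6,0) count=0: revealed 19 new [(3,2) (3,3) (3,4) (4,1) (4,2) (4,3) (4,4) (5,0) (5,1) (5,2) (5,3) (5,4) (5,5) (6,0) (6,1) (6,2) (6,3) (6,4) (6,5)] -> total=19
Click 2 (4,1) count=2: revealed 0 new [(none)] -> total=19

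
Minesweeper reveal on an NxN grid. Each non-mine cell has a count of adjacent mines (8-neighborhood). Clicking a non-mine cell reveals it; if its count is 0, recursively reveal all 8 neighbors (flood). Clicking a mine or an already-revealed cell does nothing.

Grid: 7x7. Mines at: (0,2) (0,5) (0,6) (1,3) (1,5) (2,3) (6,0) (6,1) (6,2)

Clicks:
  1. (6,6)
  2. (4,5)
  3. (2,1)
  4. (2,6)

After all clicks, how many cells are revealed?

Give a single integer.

Click 1 (6,6) count=0: revealed 36 new [(0,0) (0,1) (1,0) (1,1) (1,2) (2,0) (2,1) (2,2) (2,4) (2,5) (2,6) (3,0) (3,1) (3,2) (3,3) (3,4) (3,5) (3,6) (4,0) (4,1) (4,2) (4,3) (4,4) (4,5) (4,6) (5,0) (5,1) (5,2) (5,3) (5,4) (5,5) (5,6) (6,3) (6,4) (6,5) (6,6)] -> total=36
Click 2 (4,5) count=0: revealed 0 new [(none)] -> total=36
Click 3 (2,1) count=0: revealed 0 new [(none)] -> total=36
Click 4 (2,6) count=1: revealed 0 new [(none)] -> total=36

Answer: 36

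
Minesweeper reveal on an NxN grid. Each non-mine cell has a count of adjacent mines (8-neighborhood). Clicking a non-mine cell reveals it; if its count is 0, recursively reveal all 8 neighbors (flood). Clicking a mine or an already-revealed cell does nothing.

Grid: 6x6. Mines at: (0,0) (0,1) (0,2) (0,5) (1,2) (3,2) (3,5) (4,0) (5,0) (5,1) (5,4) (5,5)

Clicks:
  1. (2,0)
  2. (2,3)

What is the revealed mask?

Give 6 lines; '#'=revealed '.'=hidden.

Answer: ......
##....
##.#..
##....
......
......

Derivation:
Click 1 (2,0) count=0: revealed 6 new [(1,0) (1,1) (2,0) (2,1) (3,0) (3,1)] -> total=6
Click 2 (2,3) count=2: revealed 1 new [(2,3)] -> total=7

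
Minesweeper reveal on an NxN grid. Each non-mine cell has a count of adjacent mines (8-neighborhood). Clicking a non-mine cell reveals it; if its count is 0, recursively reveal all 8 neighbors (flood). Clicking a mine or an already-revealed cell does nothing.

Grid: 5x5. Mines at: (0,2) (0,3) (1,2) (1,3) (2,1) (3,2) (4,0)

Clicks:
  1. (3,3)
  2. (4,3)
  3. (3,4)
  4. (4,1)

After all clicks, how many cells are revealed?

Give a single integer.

Answer: 7

Derivation:
Click 1 (3,3) count=1: revealed 1 new [(3,3)] -> total=1
Click 2 (4,3) count=1: revealed 1 new [(4,3)] -> total=2
Click 3 (3,4) count=0: revealed 4 new [(2,3) (2,4) (3,4) (4,4)] -> total=6
Click 4 (4,1) count=2: revealed 1 new [(4,1)] -> total=7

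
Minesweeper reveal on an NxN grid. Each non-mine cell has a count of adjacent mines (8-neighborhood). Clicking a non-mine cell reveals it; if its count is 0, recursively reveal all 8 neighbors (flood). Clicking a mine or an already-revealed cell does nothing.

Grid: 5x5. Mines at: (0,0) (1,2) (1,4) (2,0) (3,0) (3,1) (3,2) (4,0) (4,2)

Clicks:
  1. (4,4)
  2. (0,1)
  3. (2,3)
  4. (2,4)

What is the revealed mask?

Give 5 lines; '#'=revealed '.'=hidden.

Click 1 (4,4) count=0: revealed 6 new [(2,3) (2,4) (3,3) (3,4) (4,3) (4,4)] -> total=6
Click 2 (0,1) count=2: revealed 1 new [(0,1)] -> total=7
Click 3 (2,3) count=3: revealed 0 new [(none)] -> total=7
Click 4 (2,4) count=1: revealed 0 new [(none)] -> total=7

Answer: .#...
.....
...##
...##
...##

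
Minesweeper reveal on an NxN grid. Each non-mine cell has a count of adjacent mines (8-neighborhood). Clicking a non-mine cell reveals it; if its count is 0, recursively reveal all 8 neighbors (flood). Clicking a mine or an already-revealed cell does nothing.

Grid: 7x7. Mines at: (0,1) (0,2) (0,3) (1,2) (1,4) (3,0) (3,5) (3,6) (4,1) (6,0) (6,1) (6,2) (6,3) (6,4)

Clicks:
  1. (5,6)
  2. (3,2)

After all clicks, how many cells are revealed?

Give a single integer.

Click 1 (5,6) count=0: revealed 6 new [(4,5) (4,6) (5,5) (5,6) (6,5) (6,6)] -> total=6
Click 2 (3,2) count=1: revealed 1 new [(3,2)] -> total=7

Answer: 7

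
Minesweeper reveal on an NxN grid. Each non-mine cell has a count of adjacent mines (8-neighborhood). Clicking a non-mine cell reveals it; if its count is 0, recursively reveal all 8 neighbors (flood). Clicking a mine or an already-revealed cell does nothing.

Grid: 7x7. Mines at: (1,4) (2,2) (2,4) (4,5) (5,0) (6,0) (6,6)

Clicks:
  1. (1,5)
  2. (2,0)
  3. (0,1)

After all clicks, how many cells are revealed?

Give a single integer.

Click 1 (1,5) count=2: revealed 1 new [(1,5)] -> total=1
Click 2 (2,0) count=0: revealed 14 new [(0,0) (0,1) (0,2) (0,3) (1,0) (1,1) (1,2) (1,3) (2,0) (2,1) (3,0) (3,1) (4,0) (4,1)] -> total=15
Click 3 (0,1) count=0: revealed 0 new [(none)] -> total=15

Answer: 15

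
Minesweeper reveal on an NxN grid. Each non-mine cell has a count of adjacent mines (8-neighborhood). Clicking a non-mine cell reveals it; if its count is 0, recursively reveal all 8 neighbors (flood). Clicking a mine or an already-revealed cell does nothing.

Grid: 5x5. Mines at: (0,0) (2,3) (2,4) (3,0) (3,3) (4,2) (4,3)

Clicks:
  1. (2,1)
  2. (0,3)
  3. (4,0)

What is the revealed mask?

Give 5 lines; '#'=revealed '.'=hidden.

Click 1 (2,1) count=1: revealed 1 new [(2,1)] -> total=1
Click 2 (0,3) count=0: revealed 8 new [(0,1) (0,2) (0,3) (0,4) (1,1) (1,2) (1,3) (1,4)] -> total=9
Click 3 (4,0) count=1: revealed 1 new [(4,0)] -> total=10

Answer: .####
.####
.#...
.....
#....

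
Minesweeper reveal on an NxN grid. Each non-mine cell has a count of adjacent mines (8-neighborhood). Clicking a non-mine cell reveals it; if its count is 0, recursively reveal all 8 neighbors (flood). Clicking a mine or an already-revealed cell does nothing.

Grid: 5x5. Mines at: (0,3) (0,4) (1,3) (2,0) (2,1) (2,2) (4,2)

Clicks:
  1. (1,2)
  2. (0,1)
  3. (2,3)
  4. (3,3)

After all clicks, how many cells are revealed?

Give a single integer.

Answer: 8

Derivation:
Click 1 (1,2) count=4: revealed 1 new [(1,2)] -> total=1
Click 2 (0,1) count=0: revealed 5 new [(0,0) (0,1) (0,2) (1,0) (1,1)] -> total=6
Click 3 (2,3) count=2: revealed 1 new [(2,3)] -> total=7
Click 4 (3,3) count=2: revealed 1 new [(3,3)] -> total=8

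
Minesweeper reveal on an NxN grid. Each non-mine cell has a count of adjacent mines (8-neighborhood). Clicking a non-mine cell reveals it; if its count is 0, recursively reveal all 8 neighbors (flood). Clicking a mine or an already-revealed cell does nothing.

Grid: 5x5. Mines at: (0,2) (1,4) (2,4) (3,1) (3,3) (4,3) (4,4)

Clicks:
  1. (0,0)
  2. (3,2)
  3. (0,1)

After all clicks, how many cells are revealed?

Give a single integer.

Answer: 7

Derivation:
Click 1 (0,0) count=0: revealed 6 new [(0,0) (0,1) (1,0) (1,1) (2,0) (2,1)] -> total=6
Click 2 (3,2) count=3: revealed 1 new [(3,2)] -> total=7
Click 3 (0,1) count=1: revealed 0 new [(none)] -> total=7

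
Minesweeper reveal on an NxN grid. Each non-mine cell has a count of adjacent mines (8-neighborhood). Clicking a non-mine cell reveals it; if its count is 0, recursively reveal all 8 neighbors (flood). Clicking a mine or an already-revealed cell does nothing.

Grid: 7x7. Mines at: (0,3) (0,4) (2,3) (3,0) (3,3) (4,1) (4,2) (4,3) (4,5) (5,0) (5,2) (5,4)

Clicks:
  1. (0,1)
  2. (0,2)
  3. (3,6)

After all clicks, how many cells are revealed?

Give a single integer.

Answer: 10

Derivation:
Click 1 (0,1) count=0: revealed 9 new [(0,0) (0,1) (0,2) (1,0) (1,1) (1,2) (2,0) (2,1) (2,2)] -> total=9
Click 2 (0,2) count=1: revealed 0 new [(none)] -> total=9
Click 3 (3,6) count=1: revealed 1 new [(3,6)] -> total=10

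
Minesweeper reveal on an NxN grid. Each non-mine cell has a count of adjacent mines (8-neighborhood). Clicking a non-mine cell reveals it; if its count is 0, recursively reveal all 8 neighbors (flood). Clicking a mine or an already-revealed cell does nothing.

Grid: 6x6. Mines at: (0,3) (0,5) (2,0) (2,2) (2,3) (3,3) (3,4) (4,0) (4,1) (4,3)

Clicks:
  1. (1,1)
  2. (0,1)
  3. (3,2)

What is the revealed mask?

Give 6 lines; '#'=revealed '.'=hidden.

Answer: ###...
###...
......
..#...
......
......

Derivation:
Click 1 (1,1) count=2: revealed 1 new [(1,1)] -> total=1
Click 2 (0,1) count=0: revealed 5 new [(0,0) (0,1) (0,2) (1,0) (1,2)] -> total=6
Click 3 (3,2) count=5: revealed 1 new [(3,2)] -> total=7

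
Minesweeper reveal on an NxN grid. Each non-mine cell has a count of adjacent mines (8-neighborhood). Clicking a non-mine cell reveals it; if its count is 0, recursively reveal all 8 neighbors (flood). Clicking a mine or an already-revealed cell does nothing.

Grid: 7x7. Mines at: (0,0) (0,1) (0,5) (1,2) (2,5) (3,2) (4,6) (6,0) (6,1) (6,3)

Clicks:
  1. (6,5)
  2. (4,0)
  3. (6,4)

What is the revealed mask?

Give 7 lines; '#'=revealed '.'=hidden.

Answer: .......
##.....
##.....
##.....
##.....
##..###
....###

Derivation:
Click 1 (6,5) count=0: revealed 6 new [(5,4) (5,5) (5,6) (6,4) (6,5) (6,6)] -> total=6
Click 2 (4,0) count=0: revealed 10 new [(1,0) (1,1) (2,0) (2,1) (3,0) (3,1) (4,0) (4,1) (5,0) (5,1)] -> total=16
Click 3 (6,4) count=1: revealed 0 new [(none)] -> total=16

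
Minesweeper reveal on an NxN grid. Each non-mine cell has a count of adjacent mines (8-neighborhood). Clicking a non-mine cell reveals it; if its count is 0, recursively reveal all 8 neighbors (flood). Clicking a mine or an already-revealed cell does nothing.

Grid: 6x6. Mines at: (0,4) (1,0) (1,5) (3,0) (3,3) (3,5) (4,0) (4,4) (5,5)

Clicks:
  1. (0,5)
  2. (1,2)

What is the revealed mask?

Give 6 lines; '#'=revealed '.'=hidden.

Click 1 (0,5) count=2: revealed 1 new [(0,5)] -> total=1
Click 2 (1,2) count=0: revealed 9 new [(0,1) (0,2) (0,3) (1,1) (1,2) (1,3) (2,1) (2,2) (2,3)] -> total=10

Answer: .###.#
.###..
.###..
......
......
......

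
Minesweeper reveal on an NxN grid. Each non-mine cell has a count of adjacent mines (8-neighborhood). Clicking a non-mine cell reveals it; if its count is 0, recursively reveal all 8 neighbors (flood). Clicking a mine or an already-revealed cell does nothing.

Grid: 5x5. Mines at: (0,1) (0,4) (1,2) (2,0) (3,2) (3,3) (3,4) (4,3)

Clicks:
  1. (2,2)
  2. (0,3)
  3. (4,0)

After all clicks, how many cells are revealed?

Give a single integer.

Click 1 (2,2) count=3: revealed 1 new [(2,2)] -> total=1
Click 2 (0,3) count=2: revealed 1 new [(0,3)] -> total=2
Click 3 (4,0) count=0: revealed 4 new [(3,0) (3,1) (4,0) (4,1)] -> total=6

Answer: 6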